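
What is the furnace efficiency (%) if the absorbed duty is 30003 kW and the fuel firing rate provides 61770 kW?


Furnace efficiency = Q_absorbed / Q_fuel * 100
= 30003 / 61770 * 100 = 48.57

48.57 %


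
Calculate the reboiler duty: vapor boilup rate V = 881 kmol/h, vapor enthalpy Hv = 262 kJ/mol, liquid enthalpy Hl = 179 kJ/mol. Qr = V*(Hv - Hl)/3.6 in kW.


Qr = 881 * (262 - 179) / 3.6 = 881 * 83 / 3.6 = 20310

20310 kW


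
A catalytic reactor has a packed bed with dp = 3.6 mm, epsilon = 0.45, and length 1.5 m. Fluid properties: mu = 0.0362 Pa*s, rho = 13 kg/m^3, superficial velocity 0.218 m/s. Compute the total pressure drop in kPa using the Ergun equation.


dp = 3.6 mm = 0.0036 m
Viscous term = 150*0.0362*0.218*(1-0.45)^2 / (0.0036^2*0.45^3) = 303207
Inertial term = 1.75*13*0.218^2*(1-0.45) / (0.0036*0.45^3) = 1812.66
dP/L = 303207 + 1812.66 = 305020 Pa/m
dP = 305020 * 1.5 / 1000 = 457.5 kPa

457.5 kPa


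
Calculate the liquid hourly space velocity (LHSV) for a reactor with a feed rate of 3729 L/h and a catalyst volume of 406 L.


LHSV = volumetric feed rate / catalyst volume
= 3729 L/h / 406 L
= 9.185 h^-1

9.185 h^-1


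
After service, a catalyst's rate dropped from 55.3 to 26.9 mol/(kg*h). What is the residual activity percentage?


Activity (%) = (rate_used / rate_fresh) * 100
rate_used = 26.9, rate_fresh = 55.3
= (26.9 / 55.3) * 100
= 0.4864 * 100 = 48.64

48.64 %


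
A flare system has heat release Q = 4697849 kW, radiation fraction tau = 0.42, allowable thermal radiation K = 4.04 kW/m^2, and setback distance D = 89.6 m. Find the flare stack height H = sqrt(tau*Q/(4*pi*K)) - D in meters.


tau*Q/(4*pi*K) = 0.42 * 4697849 / (4 * pi * 4.04) = 38864.9
sqrt(38864.9) = 197.142
H = 197.142 - 89.6 = 107.5

107.5 m


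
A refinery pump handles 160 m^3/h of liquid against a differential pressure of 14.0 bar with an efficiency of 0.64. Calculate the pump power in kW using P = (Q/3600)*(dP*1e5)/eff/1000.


Q = 160 / 3600 = 0.0444444 m^3/s
P = 0.0444444 * (14.0 * 1e5) / 0.64 / 1000 = 97.22

97.22 kW


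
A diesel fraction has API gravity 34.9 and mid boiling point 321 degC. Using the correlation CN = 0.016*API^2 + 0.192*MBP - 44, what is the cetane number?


CN = 0.016 * 34.9^2 + 0.192 * 321 - 44
CN = 19.48816 + 61.632 - 44 = 37.12016

37.12016


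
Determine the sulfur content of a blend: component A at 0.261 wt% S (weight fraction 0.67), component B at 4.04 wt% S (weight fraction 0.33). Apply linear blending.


Linear sulfur blending: S_blend = x1*S1 + x2*S2
Contribution 1: 0.67 * 0.261 = 0.17487 wt%
Contribution 2: 0.33 * 4.04 = 1.3332 wt%
S_blend = 0.17487 + 1.3332 = 1.50807

1.50807 wt%


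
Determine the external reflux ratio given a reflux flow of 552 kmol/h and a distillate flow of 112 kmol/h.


Reflux ratio definition: R = L / D (liquid returned / distillate withdrawn)
L = 552 kmol/h, D = 112 kmol/h
R = 552 / 112 = 4.929

4.929


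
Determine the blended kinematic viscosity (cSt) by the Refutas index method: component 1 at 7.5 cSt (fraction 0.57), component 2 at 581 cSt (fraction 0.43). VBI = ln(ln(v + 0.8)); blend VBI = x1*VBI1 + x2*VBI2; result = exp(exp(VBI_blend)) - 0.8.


Refutas method: VBN_i = 14.534*ln(ln(visc_i + 0.8)) + 10.975, blended linearly by mass fraction; since VBN is linear in VBI_i = ln(ln(visc_i + 0.8)) and the fractions sum to 1, blend VBI directly: visc = exp(exp(VBI_blend)) - 0.8
VBI_1 = ln(ln(7.5 + 0.8)) = 0.749648
VBI_2 = ln(ln(581 + 0.8)) = 1.85099
VBI_blend = 0.57 * 0.749648 + 0.43 * 1.85099 = 1.22323
visc_blend = exp(exp(1.22323)) - 0.8 = 29.11

29.11 cSt


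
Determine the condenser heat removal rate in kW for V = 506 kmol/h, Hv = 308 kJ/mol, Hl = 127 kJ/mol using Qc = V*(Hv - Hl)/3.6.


Qc = 506 * (308 - 127) / 3.6 = 506 * 181 / 3.6 = 25440

25440 kW


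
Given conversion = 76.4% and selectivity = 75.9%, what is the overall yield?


Overall yield = conversion (%) * selectivity (%) / 100
Conversion = 76.4%, Selectivity = 75.9%
Y = 76.4 * 75.9 / 100
= 57.9876 %

57.9876 %


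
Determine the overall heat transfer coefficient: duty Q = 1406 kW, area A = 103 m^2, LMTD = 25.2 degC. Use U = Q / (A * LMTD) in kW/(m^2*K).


From Q = U*A*LMTD, U = Q / (A * LMTD)
U = 1406 / (103 * 25.2) = 1406 / 2595.6 = 0.5417

0.5417 kW/(m^2*K)


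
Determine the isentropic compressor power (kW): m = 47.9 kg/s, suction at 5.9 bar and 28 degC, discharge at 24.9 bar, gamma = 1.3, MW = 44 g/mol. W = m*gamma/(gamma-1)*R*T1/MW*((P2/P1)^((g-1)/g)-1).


Isentropic work: W = m*(gamma/(gamma-1))*(R*T1/MW)*((P2/P1)^((gamma-1)/gamma) - 1)
T1 = 28 + 273.15 = 301.15 K
Pressure ratio = 24.9 / 5.9 = 4.22034
Exponent = (1.3 - 1)/1.3 = 0.230769
(P2/P1)^exp - 1 = 4.22034^0.230769 - 1 = 0.394154
W = 47.9 * 1.3 / 0.3 * 8.314 * 301.15 / 44 * 0.394154 = 4655

4655 kW


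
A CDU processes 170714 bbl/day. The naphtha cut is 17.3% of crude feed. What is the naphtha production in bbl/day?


Crude throughput = 170714 bbl/day
Fraction yield = 17.3%
yield = throughput * fraction / 100
yield = 170714 * 17.3 / 100 = 29533.522

29533.522 bbl/day


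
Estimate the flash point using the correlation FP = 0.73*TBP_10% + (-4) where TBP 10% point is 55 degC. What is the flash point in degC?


FP = 0.73 * 55 + (-4) = 36.15

36.15 degC


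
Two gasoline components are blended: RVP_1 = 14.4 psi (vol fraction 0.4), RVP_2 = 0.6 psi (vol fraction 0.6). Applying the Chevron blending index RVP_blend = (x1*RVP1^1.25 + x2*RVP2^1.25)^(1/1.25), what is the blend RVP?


Chevron index: RVP_blend = (sum xi*RVPi^1.25)^(1/1.25)
RVP^1.25 terms: 0.4 * 14.4^1.25 + 0.6 * 0.6^1.25 = 11.5374
RVP_blend = 11.5374^(1/1.25) = 7.074

7.074 psi


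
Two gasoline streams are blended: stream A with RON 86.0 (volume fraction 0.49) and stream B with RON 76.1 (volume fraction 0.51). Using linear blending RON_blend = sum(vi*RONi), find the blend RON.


Linear blending: RON_blend = sum(vi * RONi)
Contribution 1: 0.49 * 86.0 = 42.14
Contribution 2: 0.51 * 76.1 = 38.811
RON_blend = 42.14 + 38.811 = 80.951

80.951


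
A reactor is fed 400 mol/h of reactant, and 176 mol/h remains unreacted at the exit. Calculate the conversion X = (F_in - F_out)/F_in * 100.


X = (F_in - F_out) / F_in * 100
Moles reacted = 400 - 176 = 224
X = 224 / 400 * 100
= 0.5600 * 100
= 56.00 %

56.00 %


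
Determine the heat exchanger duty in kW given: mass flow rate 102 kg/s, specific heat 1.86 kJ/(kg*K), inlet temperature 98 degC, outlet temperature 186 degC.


Q = m_dot * cp * delta_T
delta_T = 186 - 98 = 88 K
Q = 102 * 1.86 * 88
= 189.72 * 88
= 16695.36 kW

16695.36 kW


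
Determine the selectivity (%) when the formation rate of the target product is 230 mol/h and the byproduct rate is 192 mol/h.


Selectivity = desired / (desired + undesired) * 100
Total products = 230 + 192 = 422 mol/h
S = 230 / 422 * 100
= 0.5450 * 100
= 54.50 %

54.50 %


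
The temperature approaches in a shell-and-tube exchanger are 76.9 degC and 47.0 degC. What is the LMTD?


LMTD = (dT1 - dT2) / ln(dT1/dT2)
= (76.9 - 47.0) / ln(76.9 / 47.0) = 29.9 / 0.492358 = 60.73

60.73 degC


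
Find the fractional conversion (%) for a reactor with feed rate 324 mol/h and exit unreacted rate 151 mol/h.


X = (F_in - F_out) / F_in * 100
Moles reacted = 324 - 151 = 173
X = 173 / 324 * 100
= 0.5340 * 100
= 53.40 %

53.40 %


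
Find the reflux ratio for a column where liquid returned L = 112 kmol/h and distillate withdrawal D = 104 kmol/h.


Reflux ratio definition: R = L / D (liquid returned / distillate withdrawn)
L = 112 kmol/h, D = 104 kmol/h
R = 112 / 104 = 1.077

1.077


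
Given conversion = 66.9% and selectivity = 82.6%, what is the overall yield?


Overall yield = conversion (%) * selectivity (%) / 100
Conversion = 66.9%, Selectivity = 82.6%
Y = 66.9 * 82.6 / 100
= 55.2594 %

55.2594 %


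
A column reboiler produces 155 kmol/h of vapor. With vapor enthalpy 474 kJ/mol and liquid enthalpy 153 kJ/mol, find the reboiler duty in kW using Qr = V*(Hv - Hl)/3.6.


Qr = 155 * (474 - 153) / 3.6 = 155 * 321 / 3.6 = 13820

13820 kW


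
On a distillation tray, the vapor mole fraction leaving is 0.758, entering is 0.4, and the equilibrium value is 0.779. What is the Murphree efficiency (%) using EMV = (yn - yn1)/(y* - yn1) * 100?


Murphree vapor efficiency: EMV = (y_n - y_(n-1)) / (y*_n - y_(n-1)) * 100
EMV = (0.758 - 0.4) / (0.779 - 0.4) * 100 = 0.358 / 0.379 * 100 = 94.46

94.46 %


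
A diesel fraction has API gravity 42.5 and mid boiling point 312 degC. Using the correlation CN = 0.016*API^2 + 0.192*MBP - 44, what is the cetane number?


CN = 0.016 * 42.5^2 + 0.192 * 312 - 44
CN = 28.9 + 59.904 - 44 = 44.804

44.804


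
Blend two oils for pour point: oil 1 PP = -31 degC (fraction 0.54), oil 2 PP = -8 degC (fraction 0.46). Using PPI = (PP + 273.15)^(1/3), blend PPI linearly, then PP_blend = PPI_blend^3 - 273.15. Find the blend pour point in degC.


PPI_1 = (-31 + 273.15)^(1/3) = 6.232967
PPI_2 = (-8 + 273.15)^(1/3) = 6.42437
PPI_blend = 0.54 * 6.232967 + 0.46 * 6.42437 = 6.321012
PP_blend = 6.321012^3 - 273.15 = 252.5573 - 273.15 = -20.59

-20.59 degC


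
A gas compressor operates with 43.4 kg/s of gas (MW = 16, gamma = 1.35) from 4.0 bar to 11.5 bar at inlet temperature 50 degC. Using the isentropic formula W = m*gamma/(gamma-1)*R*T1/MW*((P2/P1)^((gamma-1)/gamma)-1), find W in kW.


Isentropic work: W = m*(gamma/(gamma-1))*(R*T1/MW)*((P2/P1)^((gamma-1)/gamma) - 1)
T1 = 50 + 273.15 = 323.15 K
Pressure ratio = 11.5 / 4.0 = 2.875
Exponent = (1.35 - 1)/1.35 = 0.259259
(P2/P1)^exp - 1 = 2.875^0.259259 - 1 = 0.31494
W = 43.4 * 1.35 / 0.35 * 8.314 * 323.15 / 16 * 0.31494 = 8853

8853 kW


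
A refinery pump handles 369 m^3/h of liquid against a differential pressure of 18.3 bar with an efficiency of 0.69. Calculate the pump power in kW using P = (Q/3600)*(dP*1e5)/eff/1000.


Q = 369 / 3600 = 0.1025 m^3/s
P = 0.1025 * (18.3 * 1e5) / 0.69 / 1000 = 271.8

271.8 kW


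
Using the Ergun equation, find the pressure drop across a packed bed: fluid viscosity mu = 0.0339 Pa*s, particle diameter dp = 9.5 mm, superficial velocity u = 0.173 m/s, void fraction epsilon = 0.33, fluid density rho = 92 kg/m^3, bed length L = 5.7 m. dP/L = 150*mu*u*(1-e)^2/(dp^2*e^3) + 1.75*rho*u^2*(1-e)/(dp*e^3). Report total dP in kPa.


dp = 9.5 mm = 0.0095 m
Viscous term = 150*0.0339*0.173*(1-0.33)^2 / (0.0095^2*0.33^3) = 121758
Inertial term = 1.75*92*0.173^2*(1-0.33) / (0.0095*0.33^3) = 9456.44
dP/L = 121758 + 9456.44 = 131214 Pa/m
dP = 131214 * 5.7 / 1000 = 747.9 kPa

747.9 kPa


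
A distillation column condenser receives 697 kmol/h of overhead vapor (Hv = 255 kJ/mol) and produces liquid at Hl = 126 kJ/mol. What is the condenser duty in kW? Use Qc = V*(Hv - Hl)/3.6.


Qc = 697 * (255 - 126) / 3.6 = 697 * 129 / 3.6 = 24980

24980 kW


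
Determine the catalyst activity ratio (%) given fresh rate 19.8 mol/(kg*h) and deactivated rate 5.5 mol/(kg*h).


Activity (%) = (rate_used / rate_fresh) * 100
rate_used = 5.5, rate_fresh = 19.8
= (5.5 / 19.8) * 100
= 0.2778 * 100 = 27.78

27.78 %


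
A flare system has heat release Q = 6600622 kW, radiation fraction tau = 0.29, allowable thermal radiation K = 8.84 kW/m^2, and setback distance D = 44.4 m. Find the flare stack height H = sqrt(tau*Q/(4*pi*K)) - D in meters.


tau*Q/(4*pi*K) = 0.29 * 6600622 / (4 * pi * 8.84) = 17231.4
sqrt(17231.4) = 131.268
H = 131.268 - 44.4 = 86.87

86.87 m


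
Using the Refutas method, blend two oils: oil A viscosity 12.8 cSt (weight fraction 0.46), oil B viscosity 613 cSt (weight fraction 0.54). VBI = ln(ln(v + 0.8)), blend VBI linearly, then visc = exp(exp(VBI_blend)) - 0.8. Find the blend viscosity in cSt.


Refutas method: VBN_i = 14.534*ln(ln(visc_i + 0.8)) + 10.975, blended linearly by mass fraction; since VBN is linear in VBI_i = ln(ln(visc_i + 0.8)) and the fractions sum to 1, blend VBI directly: visc = exp(exp(VBI_blend)) - 0.8
VBI_1 = ln(ln(12.8 + 0.8)) = 0.959377
VBI_2 = ln(ln(613 + 0.8)) = 1.85937
VBI_blend = 0.46 * 0.959377 + 0.54 * 1.85937 = 1.44537
visc_blend = exp(exp(1.44537)) - 0.8 = 68.85

68.85 cSt


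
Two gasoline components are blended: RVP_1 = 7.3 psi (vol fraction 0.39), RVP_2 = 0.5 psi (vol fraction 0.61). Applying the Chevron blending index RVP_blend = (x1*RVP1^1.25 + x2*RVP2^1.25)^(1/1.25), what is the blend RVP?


Chevron index: RVP_blend = (sum xi*RVPi^1.25)^(1/1.25)
RVP^1.25 terms: 0.39 * 7.3^1.25 + 0.61 * 0.5^1.25 = 4.93618
RVP_blend = 4.93618^(1/1.25) = 3.587

3.587 psi


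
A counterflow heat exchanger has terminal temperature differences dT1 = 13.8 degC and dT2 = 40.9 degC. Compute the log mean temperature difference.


LMTD = (dT1 - dT2) / ln(dT1/dT2)
= (13.8 - 40.9) / ln(13.8 / 40.9) = -27.1 / -1.08646 = 24.94

24.94 degC


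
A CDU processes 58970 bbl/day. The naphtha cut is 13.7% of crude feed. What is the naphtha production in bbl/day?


Crude throughput = 58970 bbl/day
Fraction yield = 13.7%
yield = throughput * fraction / 100
yield = 58970 * 13.7 / 100 = 8078.89

8078.89 bbl/day


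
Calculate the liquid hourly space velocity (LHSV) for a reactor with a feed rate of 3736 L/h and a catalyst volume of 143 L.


LHSV = volumetric feed rate / catalyst volume
= 3736 L/h / 143 L
= 26.13 h^-1

26.13 h^-1


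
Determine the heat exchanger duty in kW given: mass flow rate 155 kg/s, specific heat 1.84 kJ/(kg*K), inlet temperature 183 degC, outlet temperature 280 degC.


Q = m_dot * cp * delta_T
delta_T = 280 - 183 = 97 K
Q = 155 * 1.84 * 97
= 285.2 * 97
= 27664.4 kW

27664.4 kW


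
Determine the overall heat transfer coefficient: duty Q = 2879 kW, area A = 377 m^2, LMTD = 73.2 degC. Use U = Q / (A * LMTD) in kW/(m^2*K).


From Q = U*A*LMTD, U = Q / (A * LMTD)
U = 2879 / (377 * 73.2) = 2879 / 27596.4 = 0.1043

0.1043 kW/(m^2*K)


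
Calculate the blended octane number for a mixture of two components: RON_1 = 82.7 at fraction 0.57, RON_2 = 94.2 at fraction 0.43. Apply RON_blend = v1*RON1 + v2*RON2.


Linear blending: RON_blend = sum(vi * RONi)
Contribution 1: 0.57 * 82.7 = 47.139
Contribution 2: 0.43 * 94.2 = 40.506
RON_blend = 47.139 + 40.506 = 87.645

87.645


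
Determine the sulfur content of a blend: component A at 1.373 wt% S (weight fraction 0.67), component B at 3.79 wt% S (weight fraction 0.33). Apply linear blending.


Linear sulfur blending: S_blend = x1*S1 + x2*S2
Contribution 1: 0.67 * 1.373 = 0.91991 wt%
Contribution 2: 0.33 * 3.79 = 1.2507 wt%
S_blend = 0.91991 + 1.2507 = 2.17061

2.17061 wt%


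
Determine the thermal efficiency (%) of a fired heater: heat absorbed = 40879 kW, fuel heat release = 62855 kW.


Furnace efficiency = Q_absorbed / Q_fuel * 100
= 40879 / 62855 * 100 = 65.04

65.04 %


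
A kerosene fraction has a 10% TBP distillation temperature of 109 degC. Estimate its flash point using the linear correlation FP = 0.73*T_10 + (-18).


FP = 0.73 * 109 + (-18) = 61.57

61.57 degC


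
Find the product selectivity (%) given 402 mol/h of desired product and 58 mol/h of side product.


Selectivity = desired / (desired + undesired) * 100
Total products = 402 + 58 = 460 mol/h
S = 402 / 460 * 100
= 0.8739 * 100
= 87.39 %

87.39 %


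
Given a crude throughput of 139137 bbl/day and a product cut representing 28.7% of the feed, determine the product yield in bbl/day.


Crude throughput = 139137 bbl/day
Fraction yield = 28.7%
yield = throughput * fraction / 100
yield = 139137 * 28.7 / 100 = 39932.319

39932.319 bbl/day


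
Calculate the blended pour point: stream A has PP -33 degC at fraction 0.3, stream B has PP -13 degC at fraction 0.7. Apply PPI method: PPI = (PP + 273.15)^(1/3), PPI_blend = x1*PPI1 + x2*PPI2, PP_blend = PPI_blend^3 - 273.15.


PPI_1 = (-33 + 273.15)^(1/3) = 6.215759
PPI_2 = (-13 + 273.15)^(1/3) = 6.383731
PPI_blend = 0.3 * 6.215759 + 0.7 * 6.383731 = 6.333339
PP_blend = 6.333339^3 - 273.15 = 254.0377 - 273.15 = -19.11

-19.11 degC


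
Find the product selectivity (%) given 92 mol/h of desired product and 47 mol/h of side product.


Selectivity = desired / (desired + undesired) * 100
Total products = 92 + 47 = 139 mol/h
S = 92 / 139 * 100
= 0.6619 * 100
= 66.19 %

66.19 %


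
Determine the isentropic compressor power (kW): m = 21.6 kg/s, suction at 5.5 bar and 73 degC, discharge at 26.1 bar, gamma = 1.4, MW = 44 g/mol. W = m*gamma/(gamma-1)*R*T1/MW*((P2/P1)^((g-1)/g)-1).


Isentropic work: W = m*(gamma/(gamma-1))*(R*T1/MW)*((P2/P1)^((gamma-1)/gamma) - 1)
T1 = 73 + 273.15 = 346.15 K
Pressure ratio = 26.1 / 5.5 = 4.74545
Exponent = (1.4 - 1)/1.4 = 0.285714
(P2/P1)^exp - 1 = 4.74545^0.285714 - 1 = 0.56035
W = 21.6 * 1.4 / 0.4 * 8.314 * 346.15 / 44 * 0.56035 = 2771

2771 kW


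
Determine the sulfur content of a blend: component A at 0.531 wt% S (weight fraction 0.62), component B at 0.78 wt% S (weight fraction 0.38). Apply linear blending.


Linear sulfur blending: S_blend = x1*S1 + x2*S2
Contribution 1: 0.62 * 0.531 = 0.32922 wt%
Contribution 2: 0.38 * 0.78 = 0.2964 wt%
S_blend = 0.32922 + 0.2964 = 0.62562

0.62562 wt%


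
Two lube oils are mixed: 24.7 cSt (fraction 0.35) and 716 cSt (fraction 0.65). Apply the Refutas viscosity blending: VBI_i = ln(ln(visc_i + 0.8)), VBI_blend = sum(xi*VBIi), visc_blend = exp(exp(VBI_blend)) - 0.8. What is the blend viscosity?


Refutas method: VBN_i = 14.534*ln(ln(visc_i + 0.8)) + 10.975, blended linearly by mass fraction; since VBN is linear in VBI_i = ln(ln(visc_i + 0.8)) and the fractions sum to 1, blend VBI directly: visc = exp(exp(VBI_blend)) - 0.8
VBI_1 = ln(ln(24.7 + 0.8)) = 1.17517
VBI_2 = ln(ln(716 + 0.8)) = 1.88324
VBI_blend = 0.35 * 1.17517 + 0.65 * 1.88324 = 1.63542
visc_blend = exp(exp(1.63542)) - 0.8 = 168.5

168.5 cSt


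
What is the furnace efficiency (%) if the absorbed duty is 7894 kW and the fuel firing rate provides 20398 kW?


Furnace efficiency = Q_absorbed / Q_fuel * 100
= 7894 / 20398 * 100 = 38.70

38.70 %


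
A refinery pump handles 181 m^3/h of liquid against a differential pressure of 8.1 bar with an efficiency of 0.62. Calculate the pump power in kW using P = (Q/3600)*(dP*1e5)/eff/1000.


Q = 181 / 3600 = 0.0502778 m^3/s
P = 0.0502778 * (8.1 * 1e5) / 0.62 / 1000 = 65.69

65.69 kW


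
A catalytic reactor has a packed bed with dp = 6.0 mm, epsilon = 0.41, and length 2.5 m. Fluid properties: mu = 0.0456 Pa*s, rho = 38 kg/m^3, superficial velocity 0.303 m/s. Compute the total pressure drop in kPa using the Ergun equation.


dp = 6.0 mm = 0.006 m
Viscous term = 150*0.0456*0.303*(1-0.41)^2 / (0.006^2*0.41^3) = 290769
Inertial term = 1.75*38*0.303^2*(1-0.41) / (0.006*0.41^3) = 8710.76
dP/L = 290769 + 8710.76 = 299480 Pa/m
dP = 299480 * 2.5 / 1000 = 748.7 kPa

748.7 kPa


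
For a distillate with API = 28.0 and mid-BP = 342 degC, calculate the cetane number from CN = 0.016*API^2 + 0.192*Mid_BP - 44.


CN = 0.016 * 28.0^2 + 0.192 * 342 - 44
CN = 12.544 + 65.664 - 44 = 34.208

34.208


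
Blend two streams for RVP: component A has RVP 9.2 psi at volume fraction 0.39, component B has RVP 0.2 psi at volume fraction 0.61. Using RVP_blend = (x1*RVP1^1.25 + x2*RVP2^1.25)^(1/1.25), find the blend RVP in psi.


Chevron index: RVP_blend = (sum xi*RVPi^1.25)^(1/1.25)
RVP^1.25 terms: 0.39 * 9.2^1.25 + 0.61 * 0.2^1.25 = 6.33043
RVP_blend = 6.33043^(1/1.25) = 4.377

4.377 psi


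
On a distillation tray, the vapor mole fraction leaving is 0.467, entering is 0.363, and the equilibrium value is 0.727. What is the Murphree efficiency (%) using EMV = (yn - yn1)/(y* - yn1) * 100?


Murphree vapor efficiency: EMV = (y_n - y_(n-1)) / (y*_n - y_(n-1)) * 100
EMV = (0.467 - 0.363) / (0.727 - 0.363) * 100 = 0.104 / 0.364 * 100 = 28.57

28.57 %


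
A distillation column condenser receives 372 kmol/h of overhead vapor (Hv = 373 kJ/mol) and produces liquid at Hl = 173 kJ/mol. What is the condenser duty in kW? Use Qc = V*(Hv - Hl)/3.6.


Qc = 372 * (373 - 173) / 3.6 = 372 * 200 / 3.6 = 20670

20670 kW


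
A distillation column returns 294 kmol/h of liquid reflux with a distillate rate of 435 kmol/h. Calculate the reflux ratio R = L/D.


Reflux ratio definition: R = L / D (liquid returned / distillate withdrawn)
L = 294 kmol/h, D = 435 kmol/h
R = 294 / 435 = 0.6759

0.6759


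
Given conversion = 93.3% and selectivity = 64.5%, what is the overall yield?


Overall yield = conversion (%) * selectivity (%) / 100
Conversion = 93.3%, Selectivity = 64.5%
Y = 93.3 * 64.5 / 100
= 60.1785 %

60.1785 %


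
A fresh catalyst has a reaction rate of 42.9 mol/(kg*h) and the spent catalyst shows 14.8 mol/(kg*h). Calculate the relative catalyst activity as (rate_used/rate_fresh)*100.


Activity (%) = (rate_used / rate_fresh) * 100
rate_used = 14.8, rate_fresh = 42.9
= (14.8 / 42.9) * 100
= 0.3450 * 100 = 34.50

34.50 %


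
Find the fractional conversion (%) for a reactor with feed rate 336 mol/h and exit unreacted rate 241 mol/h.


X = (F_in - F_out) / F_in * 100
Moles reacted = 336 - 241 = 95
X = 95 / 336 * 100
= 0.2827 * 100
= 28.27 %

28.27 %


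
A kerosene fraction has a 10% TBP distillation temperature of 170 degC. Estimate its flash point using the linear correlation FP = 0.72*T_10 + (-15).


FP = 0.72 * 170 + (-15) = 107.4

107.4 degC


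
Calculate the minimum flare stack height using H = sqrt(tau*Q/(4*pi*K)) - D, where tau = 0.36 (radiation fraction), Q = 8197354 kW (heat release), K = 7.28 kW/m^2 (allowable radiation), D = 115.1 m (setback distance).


tau*Q/(4*pi*K) = 0.36 * 8197354 / (4 * pi * 7.28) = 32257.8
sqrt(32257.8) = 179.605
H = 179.605 - 115.1 = 64.50

64.50 m


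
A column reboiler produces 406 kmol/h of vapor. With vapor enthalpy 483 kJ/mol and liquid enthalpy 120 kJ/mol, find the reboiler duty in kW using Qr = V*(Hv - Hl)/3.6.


Qr = 406 * (483 - 120) / 3.6 = 406 * 363 / 3.6 = 40940

40940 kW


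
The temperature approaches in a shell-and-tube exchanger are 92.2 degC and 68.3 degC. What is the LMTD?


LMTD = (dT1 - dT2) / ln(dT1/dT2)
= (92.2 - 68.3) / ln(92.2 / 68.3) = 23.9 / 0.30005 = 79.65

79.65 degC


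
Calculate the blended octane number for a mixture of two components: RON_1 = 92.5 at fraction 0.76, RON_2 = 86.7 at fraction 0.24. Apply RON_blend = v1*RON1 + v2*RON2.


Linear blending: RON_blend = sum(vi * RONi)
Contribution 1: 0.76 * 92.5 = 70.3
Contribution 2: 0.24 * 86.7 = 20.808
RON_blend = 70.3 + 20.808 = 91.108

91.108


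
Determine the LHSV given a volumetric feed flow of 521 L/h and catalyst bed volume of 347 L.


LHSV = volumetric feed rate / catalyst volume
= 521 L/h / 347 L
= 1.501 h^-1

1.501 h^-1


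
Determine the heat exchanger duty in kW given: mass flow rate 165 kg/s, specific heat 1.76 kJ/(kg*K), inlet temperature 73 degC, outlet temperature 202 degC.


Q = m_dot * cp * delta_T
delta_T = 202 - 73 = 129 K
Q = 165 * 1.76 * 129
= 290.4 * 129
= 37461.6 kW

37461.6 kW


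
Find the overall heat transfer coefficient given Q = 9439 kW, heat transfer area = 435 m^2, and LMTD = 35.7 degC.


From Q = U*A*LMTD, U = Q / (A * LMTD)
U = 9439 / (435 * 35.7) = 9439 / 15529.5 = 0.6078

0.6078 kW/(m^2*K)


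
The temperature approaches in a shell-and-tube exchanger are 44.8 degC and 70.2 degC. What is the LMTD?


LMTD = (dT1 - dT2) / ln(dT1/dT2)
= (44.8 - 70.2) / ln(44.8 / 70.2) = -25.4 / -0.44914 = 56.55

56.55 degC


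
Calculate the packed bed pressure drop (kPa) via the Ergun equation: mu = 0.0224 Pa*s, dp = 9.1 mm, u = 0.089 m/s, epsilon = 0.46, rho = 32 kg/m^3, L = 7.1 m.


dp = 9.1 mm = 0.0091 m
Viscous term = 150*0.0224*0.089*(1-0.46)^2 / (0.0091^2*0.46^3) = 10818.3
Inertial term = 1.75*32*0.089^2*(1-0.46) / (0.0091*0.46^3) = 270.425
dP/L = 10818.3 + 270.425 = 11088.7 Pa/m
dP = 11088.7 * 7.1 / 1000 = 78.73 kPa

78.73 kPa


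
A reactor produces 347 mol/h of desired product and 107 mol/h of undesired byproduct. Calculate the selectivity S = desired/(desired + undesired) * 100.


Selectivity = desired / (desired + undesired) * 100
Total products = 347 + 107 = 454 mol/h
S = 347 / 454 * 100
= 0.7643 * 100
= 76.43 %

76.43 %


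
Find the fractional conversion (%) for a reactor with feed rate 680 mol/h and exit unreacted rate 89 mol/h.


X = (F_in - F_out) / F_in * 100
Moles reacted = 680 - 89 = 591
X = 591 / 680 * 100
= 0.8691 * 100
= 86.91 %

86.91 %


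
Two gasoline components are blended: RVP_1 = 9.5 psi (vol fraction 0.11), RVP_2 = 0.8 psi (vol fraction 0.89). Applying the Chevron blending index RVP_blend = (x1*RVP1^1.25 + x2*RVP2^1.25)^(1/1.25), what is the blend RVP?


Chevron index: RVP_blend = (sum xi*RVPi^1.25)^(1/1.25)
RVP^1.25 terms: 0.11 * 9.5^1.25 + 0.89 * 0.8^1.25 = 2.50799
RVP_blend = 2.50799^(1/1.25) = 2.087

2.087 psi


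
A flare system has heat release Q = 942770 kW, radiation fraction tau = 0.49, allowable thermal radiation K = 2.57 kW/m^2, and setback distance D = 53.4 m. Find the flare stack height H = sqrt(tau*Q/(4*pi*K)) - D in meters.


tau*Q/(4*pi*K) = 0.49 * 942770 / (4 * pi * 2.57) = 14304
sqrt(14304) = 119.599
H = 119.599 - 53.4 = 66.20

66.20 m


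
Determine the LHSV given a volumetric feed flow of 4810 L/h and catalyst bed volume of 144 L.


LHSV = volumetric feed rate / catalyst volume
= 4810 L/h / 144 L
= 33.40 h^-1

33.40 h^-1


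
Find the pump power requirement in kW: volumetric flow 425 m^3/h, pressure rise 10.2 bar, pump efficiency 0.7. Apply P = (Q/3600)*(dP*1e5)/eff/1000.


Q = 425 / 3600 = 0.118056 m^3/s
P = 0.118056 * (10.2 * 1e5) / 0.7 / 1000 = 172.0

172.0 kW


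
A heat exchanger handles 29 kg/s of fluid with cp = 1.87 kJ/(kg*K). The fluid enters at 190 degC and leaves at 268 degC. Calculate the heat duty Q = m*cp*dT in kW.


Q = m_dot * cp * delta_T
delta_T = 268 - 190 = 78 K
Q = 29 * 1.87 * 78
= 54.23 * 78
= 4229.94 kW

4229.94 kW


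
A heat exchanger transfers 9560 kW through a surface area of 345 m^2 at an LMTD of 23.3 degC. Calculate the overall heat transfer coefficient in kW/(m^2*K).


From Q = U*A*LMTD, U = Q / (A * LMTD)
U = 9560 / (345 * 23.3) = 9560 / 8038.5 = 1.189

1.189 kW/(m^2*K)


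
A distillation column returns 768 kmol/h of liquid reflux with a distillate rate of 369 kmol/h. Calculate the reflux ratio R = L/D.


Reflux ratio definition: R = L / D (liquid returned / distillate withdrawn)
L = 768 kmol/h, D = 369 kmol/h
R = 768 / 369 = 2.081

2.081


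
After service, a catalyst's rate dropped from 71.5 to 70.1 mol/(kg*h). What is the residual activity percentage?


Activity (%) = (rate_used / rate_fresh) * 100
rate_used = 70.1, rate_fresh = 71.5
= (70.1 / 71.5) * 100
= 0.9804 * 100 = 98.04

98.04 %


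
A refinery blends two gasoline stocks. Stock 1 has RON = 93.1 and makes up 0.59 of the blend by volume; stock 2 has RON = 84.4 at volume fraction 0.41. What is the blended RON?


Linear blending: RON_blend = sum(vi * RONi)
Contribution 1: 0.59 * 93.1 = 54.929
Contribution 2: 0.41 * 84.4 = 34.604
RON_blend = 54.929 + 34.604 = 89.533

89.533


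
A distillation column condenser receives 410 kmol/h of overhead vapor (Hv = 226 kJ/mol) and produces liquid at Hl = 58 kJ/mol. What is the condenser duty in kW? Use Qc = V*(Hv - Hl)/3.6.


Qc = 410 * (226 - 58) / 3.6 = 410 * 168 / 3.6 = 19130

19130 kW


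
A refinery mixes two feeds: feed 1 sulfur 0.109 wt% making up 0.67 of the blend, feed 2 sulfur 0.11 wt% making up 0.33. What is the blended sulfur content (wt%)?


Linear sulfur blending: S_blend = x1*S1 + x2*S2
Contribution 1: 0.67 * 0.109 = 0.07303 wt%
Contribution 2: 0.33 * 0.11 = 0.0363 wt%
S_blend = 0.07303 + 0.0363 = 0.10933

0.10933 wt%


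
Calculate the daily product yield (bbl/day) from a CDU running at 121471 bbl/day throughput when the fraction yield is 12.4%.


Crude throughput = 121471 bbl/day
Fraction yield = 12.4%
yield = throughput * fraction / 100
yield = 121471 * 12.4 / 100 = 15062.404

15062.404 bbl/day


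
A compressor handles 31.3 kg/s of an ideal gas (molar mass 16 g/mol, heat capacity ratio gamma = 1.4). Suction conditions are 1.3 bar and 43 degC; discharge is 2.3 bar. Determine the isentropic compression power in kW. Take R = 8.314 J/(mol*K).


Isentropic work: W = m*(gamma/(gamma-1))*(R*T1/MW)*((P2/P1)^((gamma-1)/gamma) - 1)
T1 = 43 + 273.15 = 316.15 K
Pressure ratio = 2.3 / 1.3 = 1.76923
Exponent = (1.4 - 1)/1.4 = 0.285714
(P2/P1)^exp - 1 = 1.76923^0.285714 - 1 = 0.177051
W = 31.3 * 1.4 / 0.4 * 8.314 * 316.15 / 16 * 0.177051 = 3186

3186 kW


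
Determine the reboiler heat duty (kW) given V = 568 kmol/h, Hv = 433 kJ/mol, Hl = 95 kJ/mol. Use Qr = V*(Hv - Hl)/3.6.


Qr = 568 * (433 - 95) / 3.6 = 568 * 338 / 3.6 = 53330

53330 kW


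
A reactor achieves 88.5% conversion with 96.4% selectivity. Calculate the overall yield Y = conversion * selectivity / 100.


Overall yield = conversion (%) * selectivity (%) / 100
Conversion = 88.5%, Selectivity = 96.4%
Y = 88.5 * 96.4 / 100
= 85.314 %

85.314 %


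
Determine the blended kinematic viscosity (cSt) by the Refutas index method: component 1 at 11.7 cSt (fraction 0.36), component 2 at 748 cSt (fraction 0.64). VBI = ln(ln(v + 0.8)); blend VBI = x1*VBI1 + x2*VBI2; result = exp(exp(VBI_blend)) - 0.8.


Refutas method: VBN_i = 14.534*ln(ln(visc_i + 0.8)) + 10.975, blended linearly by mass fraction; since VBN is linear in VBI_i = ln(ln(visc_i + 0.8)) and the fractions sum to 1, blend VBI directly: visc = exp(exp(VBI_blend)) - 0.8
VBI_1 = ln(ln(11.7 + 0.8)) = 0.92653
VBI_2 = ln(ln(748 + 0.8)) = 1.88986
VBI_blend = 0.36 * 0.92653 + 0.64 * 1.88986 = 1.54306
visc_blend = exp(exp(1.54306)) - 0.8 = 106.9

106.9 cSt


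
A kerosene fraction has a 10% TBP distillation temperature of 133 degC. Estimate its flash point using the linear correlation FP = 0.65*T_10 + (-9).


FP = 0.65 * 133 + (-9) = 77.45

77.45 degC


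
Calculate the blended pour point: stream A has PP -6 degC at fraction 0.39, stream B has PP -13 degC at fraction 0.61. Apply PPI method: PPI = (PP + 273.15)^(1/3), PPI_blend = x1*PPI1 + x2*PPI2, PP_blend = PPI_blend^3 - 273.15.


PPI_1 = (-6 + 273.15)^(1/3) = 6.440482
PPI_2 = (-13 + 273.15)^(1/3) = 6.383731
PPI_blend = 0.39 * 6.440482 + 0.61 * 6.383731 = 6.405864
PP_blend = 6.405864^3 - 273.15 = 262.8652 - 273.15 = -10.28

-10.28 degC


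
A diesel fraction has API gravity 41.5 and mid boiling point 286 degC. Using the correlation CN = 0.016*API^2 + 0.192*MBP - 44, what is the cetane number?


CN = 0.016 * 41.5^2 + 0.192 * 286 - 44
CN = 27.556 + 54.912 - 44 = 38.468

38.468


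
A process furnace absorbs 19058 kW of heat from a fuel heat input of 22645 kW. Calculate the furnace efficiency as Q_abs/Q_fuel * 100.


Furnace efficiency = Q_absorbed / Q_fuel * 100
= 19058 / 22645 * 100 = 84.16

84.16 %


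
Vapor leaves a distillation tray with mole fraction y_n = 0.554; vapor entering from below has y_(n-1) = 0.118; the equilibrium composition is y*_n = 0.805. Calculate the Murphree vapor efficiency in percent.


Murphree vapor efficiency: EMV = (y_n - y_(n-1)) / (y*_n - y_(n-1)) * 100
EMV = (0.554 - 0.118) / (0.805 - 0.118) * 100 = 0.436 / 0.687 * 100 = 63.46

63.46 %


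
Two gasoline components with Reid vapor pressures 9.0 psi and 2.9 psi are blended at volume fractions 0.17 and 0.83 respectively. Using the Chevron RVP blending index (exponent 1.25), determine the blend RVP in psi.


Chevron index: RVP_blend = (sum xi*RVPi^1.25)^(1/1.25)
RVP^1.25 terms: 0.17 * 9.0^1.25 + 0.83 * 2.9^1.25 = 5.79109
RVP_blend = 5.79109^(1/1.25) = 4.076

4.076 psi


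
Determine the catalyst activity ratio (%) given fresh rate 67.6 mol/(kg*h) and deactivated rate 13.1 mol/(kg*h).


Activity (%) = (rate_used / rate_fresh) * 100
rate_used = 13.1, rate_fresh = 67.6
= (13.1 / 67.6) * 100
= 0.1938 * 100 = 19.38

19.38 %


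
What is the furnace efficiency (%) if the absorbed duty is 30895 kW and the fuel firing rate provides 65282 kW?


Furnace efficiency = Q_absorbed / Q_fuel * 100
= 30895 / 65282 * 100 = 47.33

47.33 %


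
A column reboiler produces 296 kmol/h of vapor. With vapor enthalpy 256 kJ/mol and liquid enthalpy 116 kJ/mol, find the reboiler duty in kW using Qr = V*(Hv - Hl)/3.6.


Qr = 296 * (256 - 116) / 3.6 = 296 * 140 / 3.6 = 11510

11510 kW


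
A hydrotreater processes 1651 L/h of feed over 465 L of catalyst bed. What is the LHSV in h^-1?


LHSV = volumetric feed rate / catalyst volume
= 1651 L/h / 465 L
= 3.551 h^-1

3.551 h^-1


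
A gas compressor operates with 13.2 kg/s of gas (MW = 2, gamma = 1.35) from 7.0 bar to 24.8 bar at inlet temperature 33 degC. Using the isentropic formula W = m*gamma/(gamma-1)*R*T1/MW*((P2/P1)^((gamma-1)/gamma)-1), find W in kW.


Isentropic work: W = m*(gamma/(gamma-1))*(R*T1/MW)*((P2/P1)^((gamma-1)/gamma) - 1)
T1 = 33 + 273.15 = 306.15 K
Pressure ratio = 24.8 / 7.0 = 3.54286
Exponent = (1.35 - 1)/1.35 = 0.259259
(P2/P1)^exp - 1 = 3.54286^0.259259 - 1 = 0.388113
W = 13.2 * 1.35 / 0.35 * 8.314 * 306.15 / 2 * 0.388113 = 25150

25150 kW


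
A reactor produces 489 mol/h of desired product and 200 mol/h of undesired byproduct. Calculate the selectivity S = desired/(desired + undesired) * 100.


Selectivity = desired / (desired + undesired) * 100
Total products = 489 + 200 = 689 mol/h
S = 489 / 689 * 100
= 0.7097 * 100
= 70.97 %

70.97 %


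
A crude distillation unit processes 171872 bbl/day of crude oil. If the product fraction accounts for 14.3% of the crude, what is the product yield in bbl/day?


Crude throughput = 171872 bbl/day
Fraction yield = 14.3%
yield = throughput * fraction / 100
yield = 171872 * 14.3 / 100 = 24577.696

24577.696 bbl/day


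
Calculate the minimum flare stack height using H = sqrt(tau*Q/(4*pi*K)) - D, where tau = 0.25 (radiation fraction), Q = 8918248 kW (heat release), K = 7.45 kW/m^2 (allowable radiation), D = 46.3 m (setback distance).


tau*Q/(4*pi*K) = 0.25 * 8918248 / (4 * pi * 7.45) = 23815.2
sqrt(23815.2) = 154.322
H = 154.322 - 46.3 = 108.0

108.0 m


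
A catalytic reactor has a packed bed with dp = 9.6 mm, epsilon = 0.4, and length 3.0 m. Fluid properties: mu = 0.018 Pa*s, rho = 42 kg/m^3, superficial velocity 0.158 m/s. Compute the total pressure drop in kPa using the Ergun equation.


dp = 9.6 mm = 0.0096 m
Viscous term = 150*0.018*0.158*(1-0.4)^2 / (0.0096^2*0.4^3) = 26037.6
Inertial term = 1.75*42*0.158^2*(1-0.4) / (0.0096*0.4^3) = 1791.85
dP/L = 26037.6 + 1791.85 = 27829.4 Pa/m
dP = 27829.4 * 3.0 / 1000 = 83.49 kPa

83.49 kPa


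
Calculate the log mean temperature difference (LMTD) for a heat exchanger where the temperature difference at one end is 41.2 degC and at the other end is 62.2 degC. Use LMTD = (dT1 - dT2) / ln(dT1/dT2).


LMTD = (dT1 - dT2) / ln(dT1/dT2)
= (41.2 - 62.2) / ln(41.2 / 62.2) = -21 / -0.411917 = 50.98

50.98 degC


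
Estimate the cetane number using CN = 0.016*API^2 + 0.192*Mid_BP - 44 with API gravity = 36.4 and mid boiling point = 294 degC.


CN = 0.016 * 36.4^2 + 0.192 * 294 - 44
CN = 21.19936 + 56.448 - 44 = 33.64736

33.64736


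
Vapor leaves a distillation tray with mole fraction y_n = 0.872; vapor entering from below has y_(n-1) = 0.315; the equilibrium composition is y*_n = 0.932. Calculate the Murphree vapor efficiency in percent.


Murphree vapor efficiency: EMV = (y_n - y_(n-1)) / (y*_n - y_(n-1)) * 100
EMV = (0.872 - 0.315) / (0.932 - 0.315) * 100 = 0.557 / 0.617 * 100 = 90.28

90.28 %


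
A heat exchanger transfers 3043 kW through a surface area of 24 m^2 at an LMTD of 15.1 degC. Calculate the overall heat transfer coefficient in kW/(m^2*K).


From Q = U*A*LMTD, U = Q / (A * LMTD)
U = 3043 / (24 * 15.1) = 3043 / 362.4 = 8.397

8.397 kW/(m^2*K)


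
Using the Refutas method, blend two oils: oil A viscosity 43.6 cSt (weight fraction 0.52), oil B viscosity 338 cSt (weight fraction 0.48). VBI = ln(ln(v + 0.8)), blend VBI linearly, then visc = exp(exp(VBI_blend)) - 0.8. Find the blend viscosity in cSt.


Refutas method: VBN_i = 14.534*ln(ln(visc_i + 0.8)) + 10.975, blended linearly by mass fraction; since VBN is linear in VBI_i = ln(ln(visc_i + 0.8)) and the fractions sum to 1, blend VBI directly: visc = exp(exp(VBI_blend)) - 0.8
VBI_1 = ln(ln(43.6 + 0.8)) = 1.33322
VBI_2 = ln(ln(338 + 0.8)) = 1.76223
VBI_blend = 0.52 * 1.33322 + 0.48 * 1.76223 = 1.53914
visc_blend = exp(exp(1.53914)) - 0.8 = 104.9

104.9 cSt


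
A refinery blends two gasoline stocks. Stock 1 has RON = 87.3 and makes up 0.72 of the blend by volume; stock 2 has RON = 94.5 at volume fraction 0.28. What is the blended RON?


Linear blending: RON_blend = sum(vi * RONi)
Contribution 1: 0.72 * 87.3 = 62.856
Contribution 2: 0.28 * 94.5 = 26.46
RON_blend = 62.856 + 26.46 = 89.316

89.316


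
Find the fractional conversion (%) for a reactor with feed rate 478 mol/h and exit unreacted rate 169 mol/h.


X = (F_in - F_out) / F_in * 100
Moles reacted = 478 - 169 = 309
X = 309 / 478 * 100
= 0.6464 * 100
= 64.64 %

64.64 %


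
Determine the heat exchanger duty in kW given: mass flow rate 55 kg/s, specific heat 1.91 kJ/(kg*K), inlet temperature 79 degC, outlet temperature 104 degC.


Q = m_dot * cp * delta_T
delta_T = 104 - 79 = 25 K
Q = 55 * 1.91 * 25
= 105.05 * 25
= 2626.25 kW

2626.25 kW


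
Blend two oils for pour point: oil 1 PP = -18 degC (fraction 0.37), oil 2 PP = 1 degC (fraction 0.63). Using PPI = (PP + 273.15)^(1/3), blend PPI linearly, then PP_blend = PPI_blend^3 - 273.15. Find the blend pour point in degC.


PPI_1 = (-18 + 273.15)^(1/3) = 6.342569
PPI_2 = (1 + 273.15)^(1/3) = 6.49625
PPI_blend = 0.37 * 6.342569 + 0.63 * 6.49625 = 6.439388
PP_blend = 6.439388^3 - 273.15 = 267.0138 - 273.15 = -6.14

-6.14 degC


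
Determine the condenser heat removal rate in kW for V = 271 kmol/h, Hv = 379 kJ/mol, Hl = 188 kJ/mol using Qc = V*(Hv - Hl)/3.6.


Qc = 271 * (379 - 188) / 3.6 = 271 * 191 / 3.6 = 14380

14380 kW


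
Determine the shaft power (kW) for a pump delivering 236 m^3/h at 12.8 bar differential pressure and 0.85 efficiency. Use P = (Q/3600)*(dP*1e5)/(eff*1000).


Q = 236 / 3600 = 0.0655556 m^3/s
P = 0.0655556 * (12.8 * 1e5) / 0.85 / 1000 = 98.72

98.72 kW


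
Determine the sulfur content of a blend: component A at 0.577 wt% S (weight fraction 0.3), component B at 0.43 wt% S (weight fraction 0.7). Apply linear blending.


Linear sulfur blending: S_blend = x1*S1 + x2*S2
Contribution 1: 0.3 * 0.577 = 0.1731 wt%
Contribution 2: 0.7 * 0.43 = 0.301 wt%
S_blend = 0.1731 + 0.301 = 0.4741

0.4741 wt%


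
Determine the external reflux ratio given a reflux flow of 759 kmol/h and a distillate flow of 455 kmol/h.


Reflux ratio definition: R = L / D (liquid returned / distillate withdrawn)
L = 759 kmol/h, D = 455 kmol/h
R = 759 / 455 = 1.668

1.668


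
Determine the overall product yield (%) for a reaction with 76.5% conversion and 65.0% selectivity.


Overall yield = conversion (%) * selectivity (%) / 100
Conversion = 76.5%, Selectivity = 65.0%
Y = 76.5 * 65.0 / 100
= 49.725 %

49.725 %


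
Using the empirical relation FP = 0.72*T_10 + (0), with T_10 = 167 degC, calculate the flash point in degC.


FP = 0.72 * 167 + (0) = 120.24

120.24 degC


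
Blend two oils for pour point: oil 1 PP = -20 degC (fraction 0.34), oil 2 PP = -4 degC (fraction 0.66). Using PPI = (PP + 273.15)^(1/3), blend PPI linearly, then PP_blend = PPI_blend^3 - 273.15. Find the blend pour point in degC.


PPI_1 = (-20 + 273.15)^(1/3) = 6.325953
PPI_2 = (-4 + 273.15)^(1/3) = 6.456514
PPI_blend = 0.34 * 6.325953 + 0.66 * 6.456514 = 6.412123
PP_blend = 6.412123^3 - 273.15 = 263.6365 - 273.15 = -9.51

-9.51 degC


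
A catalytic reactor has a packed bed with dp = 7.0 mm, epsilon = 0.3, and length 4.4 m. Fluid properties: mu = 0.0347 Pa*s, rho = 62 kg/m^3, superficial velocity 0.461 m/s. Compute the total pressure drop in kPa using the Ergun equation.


dp = 7.0 mm = 0.007 m
Viscous term = 150*0.0347*0.461*(1-0.3)^2 / (0.007^2*0.3^3) = 888706
Inertial term = 1.75*62*0.461^2*(1-0.3) / (0.007*0.3^3) = 85402
dP/L = 888706 + 85402 = 974108 Pa/m
dP = 974108 * 4.4 / 1000 = 4286 kPa

4286 kPa
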